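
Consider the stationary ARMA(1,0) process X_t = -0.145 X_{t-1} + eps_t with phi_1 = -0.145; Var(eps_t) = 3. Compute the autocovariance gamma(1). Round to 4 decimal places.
\gamma(1) = -0.4443

Multiply the model equation by X_{t-k} and take expectations. With theta_0 = psi_0 = 1 and psi_j the MA(infinity) weights, this gives
  gamma(k) - sum_i phi_i gamma(k-i) = c_k,
  c_k = sigma^2 * sum_{j=k..q} theta_j psi_{j-k}   (c_k = 0 for k > q),
using gamma(-m) = gamma(m).
Pure AR (q = 0): c_0 = sigma^2 = 3, c_k = 0 for k >= 1.
Equations for k = 0 and k = 1 (AR order 1):
  gamma(0) = phi_1 gamma(1) + c_0
  gamma(1) = phi_1 gamma(0) + c_1
Substituting the second into the first: gamma(0) (1 - phi_1^2) = c_0 + phi_1 c_1, so
  gamma(0) = c_0 / (1 - phi_1^2) = 3 / (1 - (-0.145)^2) = 3 / 0.978975 = 3.06443.
  gamma(1) = phi_1 gamma(0) = (-0.145)(3.06443) = -0.444342.
Therefore gamma(1) = -0.4443 (to 4 decimal places).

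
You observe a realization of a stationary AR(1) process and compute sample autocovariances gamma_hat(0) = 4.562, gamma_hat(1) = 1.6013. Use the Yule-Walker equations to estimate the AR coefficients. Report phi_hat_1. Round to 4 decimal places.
\hat\phi_{1} = 0.3510

The Yule-Walker equations for an AR(p) process read, in matrix form,
  Gamma_p phi = r_p,   with   (Gamma_p)_{ij} = gamma(|i - j|),
                       (r_p)_i = gamma(i),   i,j = 1..p.
Substitute the sample gammas (Toeplitz matrix and right-hand side of size 1):
  Gamma_p = [[4.562]]
  r_p     = [1.6013]
With p = 1 this is the single equation gamma(0) phi_1 = gamma(1):
  phi_hat_1 = gamma(1) / gamma(0) = 1.6013 / 4.562 = 0.3510.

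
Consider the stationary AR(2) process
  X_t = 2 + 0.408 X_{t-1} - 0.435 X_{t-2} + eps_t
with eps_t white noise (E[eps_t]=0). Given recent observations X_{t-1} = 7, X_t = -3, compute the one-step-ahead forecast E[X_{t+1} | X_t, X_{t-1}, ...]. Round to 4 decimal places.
E[X_{t+1} \mid \mathcal F_t] = -2.2690

For an AR(p) model X_t = c + sum_i phi_i X_{t-i} + eps_t, the
one-step-ahead conditional mean is
  E[X_{t+1} | X_t, ...] = c + sum_i phi_i X_{t+1-i}.
Substitute known values:
  E[X_{t+1} | ...] = 2 + (0.408) * (-3) + (-0.435) * (7)
                   = -2.2690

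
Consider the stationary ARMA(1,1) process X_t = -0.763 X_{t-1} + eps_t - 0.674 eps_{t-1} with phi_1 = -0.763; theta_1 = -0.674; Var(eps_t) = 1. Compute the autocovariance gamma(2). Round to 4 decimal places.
\gamma(2) = 3.9736

Multiply the model equation by X_{t-k} and take expectations. With theta_0 = psi_0 = 1 and psi_j the MA(infinity) weights, this gives
  gamma(k) - sum_i phi_i gamma(k-i) = c_k,
  c_k = sigma^2 * sum_{j=k..q} theta_j psi_{j-k}   (c_k = 0 for k > q),
using gamma(-m) = gamma(m).
psi-weights needed (psi_j = theta_j + sum_i phi_i psi_{j-i}):
  psi_1 = theta_1 + phi_1 = -0.674 + (-0.763) = -1.437
Right-hand sides:
  c_0 = sigma^2 (1 + theta_1 psi_1) = 1 * (1 + (-0.674)(-1.437)) = 1 * 1.968538 = 1.968538
  c_1 = sigma^2 theta_1 = 1 * (-0.674) = -0.674
  c_2 = 0
Equations for k = 0 and k = 1 (AR order 1):
  gamma(0) = phi_1 gamma(1) + c_0
  gamma(1) = phi_1 gamma(0) + c_1
Substituting the second into the first: gamma(0) (1 - phi_1^2) = c_0 + phi_1 c_1, so
  gamma(0) = (c_0 + phi_1 c_1) / (1 - phi_1^2) = (1.968538 + (-0.763)(-0.674)) / (1 - (-0.763)^2) = 2.4828 / 0.417831 = 5.942115.
  gamma(1) = phi_1 gamma(0) + c_1 = (-0.763)(5.942115) + (-0.674) = -5.207834.
For k = 2 (> q): gamma(2) = phi_1 gamma(1) = (-0.763)(-5.207834) = 3.973577.
Therefore gamma(2) = 3.9736 (to 4 decimal places).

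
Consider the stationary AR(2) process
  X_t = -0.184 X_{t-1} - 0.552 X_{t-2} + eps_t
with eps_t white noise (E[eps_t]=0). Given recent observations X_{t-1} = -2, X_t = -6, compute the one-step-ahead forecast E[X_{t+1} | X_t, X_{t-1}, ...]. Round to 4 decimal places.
E[X_{t+1} \mid \mathcal F_t] = 2.2080

For an AR(p) model X_t = c + sum_i phi_i X_{t-i} + eps_t, the
one-step-ahead conditional mean is
  E[X_{t+1} | X_t, ...] = c + sum_i phi_i X_{t+1-i}.
Substitute known values:
  E[X_{t+1} | ...] = (-0.184) * (-6) + (-0.552) * (-2)
                   = 2.2080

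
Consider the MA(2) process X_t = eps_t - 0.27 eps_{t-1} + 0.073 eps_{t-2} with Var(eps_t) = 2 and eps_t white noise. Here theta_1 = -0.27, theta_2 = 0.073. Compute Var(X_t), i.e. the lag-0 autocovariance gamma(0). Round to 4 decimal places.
\gamma(0) = 2.1565

For an MA(q) process X_t = eps_t + sum_i theta_i eps_{t-i} with
Var(eps_t) = sigma^2, the variance is
  gamma(0) = sigma^2 * (1 + sum_i theta_i^2).
  sum_i theta_i^2 = (-0.27)^2 + (0.073)^2 = 0.0729 + 0.005329 = 0.078229.
  gamma(0) = 2 * (1 + 0.078229) = 2 * 1.078229 = 2.156458, which rounds to 2.1565.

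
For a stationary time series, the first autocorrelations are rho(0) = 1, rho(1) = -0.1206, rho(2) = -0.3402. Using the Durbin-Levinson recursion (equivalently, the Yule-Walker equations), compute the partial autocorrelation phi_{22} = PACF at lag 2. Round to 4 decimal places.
\phi_{22} = -0.3600

The PACF at lag k is phi_{kk}, the last component of the solution
to the Yule-Walker system G_k phi = r_k where
  (G_k)_{ij} = rho(|i - j|), (r_k)_i = rho(i), i,j = 1..k.
Equivalently, Durbin-Levinson gives phi_{kk} iteratively:
  phi_{11} = rho(1)
  phi_{kk} = [rho(k) - sum_{j=1..k-1} phi_{k-1,j} rho(k-j)]
            / [1 - sum_{j=1..k-1} phi_{k-1,j} rho(j)],
  phi_{k,j} = phi_{k-1,j} - phi_{kk} phi_{k-1,k-j},  j = 1..k-1.
Step k = 1:
  phi_11 = rho(1) = -0.1206.
Step k = 2:
  phi_22 = [rho(2) - phi_11 rho(1)] / [1 - phi_11 rho(1)] = [-0.3402 - (-0.1206)(-0.1206)] / [1 - (-0.1206)(-0.1206)]
         = -0.35474436 / 0.98545564 = -0.36.
Therefore phi_{22} = -0.3600.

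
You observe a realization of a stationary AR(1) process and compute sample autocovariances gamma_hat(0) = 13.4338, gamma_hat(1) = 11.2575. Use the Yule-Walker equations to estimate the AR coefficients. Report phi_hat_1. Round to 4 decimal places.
\hat\phi_{1} = 0.8380

The Yule-Walker equations for an AR(p) process read, in matrix form,
  Gamma_p phi = r_p,   with   (Gamma_p)_{ij} = gamma(|i - j|),
                       (r_p)_i = gamma(i),   i,j = 1..p.
Substitute the sample gammas (Toeplitz matrix and right-hand side of size 1):
  Gamma_p = [[13.4338]]
  r_p     = [11.2575]
With p = 1 this is the single equation gamma(0) phi_1 = gamma(1):
  phi_hat_1 = gamma(1) / gamma(0) = 11.2575 / 13.4338 = 0.8380.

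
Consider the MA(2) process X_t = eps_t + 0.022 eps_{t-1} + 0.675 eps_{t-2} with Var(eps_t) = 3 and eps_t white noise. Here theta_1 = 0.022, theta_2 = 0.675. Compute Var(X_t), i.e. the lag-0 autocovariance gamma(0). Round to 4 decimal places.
\gamma(0) = 4.3683

For an MA(q) process X_t = eps_t + sum_i theta_i eps_{t-i} with
Var(eps_t) = sigma^2, the variance is
  gamma(0) = sigma^2 * (1 + sum_i theta_i^2).
  sum_i theta_i^2 = (0.022)^2 + (0.675)^2 = 0.000484 + 0.455625 = 0.456109.
  gamma(0) = 3 * (1 + 0.456109) = 3 * 1.456109 = 4.368327, which rounds to 4.3683.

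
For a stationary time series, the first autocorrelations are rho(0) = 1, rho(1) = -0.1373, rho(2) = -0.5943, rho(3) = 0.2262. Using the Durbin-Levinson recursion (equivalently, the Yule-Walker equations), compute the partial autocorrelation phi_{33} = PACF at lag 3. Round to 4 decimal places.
\phi_{33} = 0.0131

The PACF at lag k is phi_{kk}, the last component of the solution
to the Yule-Walker system G_k phi = r_k where
  (G_k)_{ij} = rho(|i - j|), (r_k)_i = rho(i), i,j = 1..k.
Equivalently, Durbin-Levinson gives phi_{kk} iteratively:
  phi_{11} = rho(1)
  phi_{kk} = [rho(k) - sum_{j=1..k-1} phi_{k-1,j} rho(k-j)]
            / [1 - sum_{j=1..k-1} phi_{k-1,j} rho(j)],
  phi_{k,j} = phi_{k-1,j} - phi_{kk} phi_{k-1,k-j},  j = 1..k-1.
Step k = 1:
  phi_11 = rho(1) = -0.1373.
Step k = 2:
  phi_22 = [rho(2) - phi_11 rho(1)] / [1 - phi_11 rho(1)] = [-0.5943 - (-0.1373)(-0.1373)] / [1 - (-0.1373)(-0.1373)]
         = -0.61315129 / 0.98114871 = -0.624932.
  Update: phi_21 = phi_11 - phi_22 phi_11 = -0.1373 - (-0.624932)(-0.1373) = -0.223103.
Step k = 3:
  phi_33 = [rho(3) - phi_21 rho(2) - phi_22 rho(1)] / [1 - phi_21 rho(1) - phi_22 rho(2)]
    numerator   = 0.2262 - (-0.223103)(-0.5943) - (-0.624932)(-0.1373) = 0.00780661
    denominator = 1 - (-0.223103)(-0.1373) - (-0.624932)(-0.5943) = 0.59797081
  phi_33 = 0.00780661 / 0.59797081 = 0.0131.
Therefore phi_{33} = 0.0131.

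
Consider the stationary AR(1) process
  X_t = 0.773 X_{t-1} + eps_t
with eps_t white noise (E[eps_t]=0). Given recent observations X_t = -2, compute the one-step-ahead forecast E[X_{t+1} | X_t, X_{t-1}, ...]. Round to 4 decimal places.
E[X_{t+1} \mid \mathcal F_t] = -1.5460

For an AR(p) model X_t = c + sum_i phi_i X_{t-i} + eps_t, the
one-step-ahead conditional mean is
  E[X_{t+1} | X_t, ...] = c + sum_i phi_i X_{t+1-i}.
Substitute known values:
  E[X_{t+1} | ...] = (0.773) * (-2)
                   = -1.5460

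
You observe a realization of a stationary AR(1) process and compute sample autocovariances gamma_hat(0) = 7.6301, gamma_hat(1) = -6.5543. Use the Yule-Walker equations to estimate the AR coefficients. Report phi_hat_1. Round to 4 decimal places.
\hat\phi_{1} = -0.8590

The Yule-Walker equations for an AR(p) process read, in matrix form,
  Gamma_p phi = r_p,   with   (Gamma_p)_{ij} = gamma(|i - j|),
                       (r_p)_i = gamma(i),   i,j = 1..p.
Substitute the sample gammas (Toeplitz matrix and right-hand side of size 1):
  Gamma_p = [[7.6301]]
  r_p     = [-6.5543]
With p = 1 this is the single equation gamma(0) phi_1 = gamma(1):
  phi_hat_1 = gamma(1) / gamma(0) = -6.5543 / 7.6301 = -0.8590.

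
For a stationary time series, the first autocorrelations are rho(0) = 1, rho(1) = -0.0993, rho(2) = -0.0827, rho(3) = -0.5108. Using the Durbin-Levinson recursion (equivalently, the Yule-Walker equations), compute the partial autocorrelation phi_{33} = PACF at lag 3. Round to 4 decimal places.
\phi_{33} = -0.5390

The PACF at lag k is phi_{kk}, the last component of the solution
to the Yule-Walker system G_k phi = r_k where
  (G_k)_{ij} = rho(|i - j|), (r_k)_i = rho(i), i,j = 1..k.
Equivalently, Durbin-Levinson gives phi_{kk} iteratively:
  phi_{11} = rho(1)
  phi_{kk} = [rho(k) - sum_{j=1..k-1} phi_{k-1,j} rho(k-j)]
            / [1 - sum_{j=1..k-1} phi_{k-1,j} rho(j)],
  phi_{k,j} = phi_{k-1,j} - phi_{kk} phi_{k-1,k-j},  j = 1..k-1.
Step k = 1:
  phi_11 = rho(1) = -0.0993.
Step k = 2:
  phi_22 = [rho(2) - phi_11 rho(1)] / [1 - phi_11 rho(1)] = [-0.0827 - (-0.0993)(-0.0993)] / [1 - (-0.0993)(-0.0993)]
         = -0.09256049 / 0.99013951 = -0.093482.
  Update: phi_21 = phi_11 - phi_22 phi_11 = -0.0993 - (-0.093482)(-0.0993) = -0.108583.
Step k = 3:
  phi_33 = [rho(3) - phi_21 rho(2) - phi_22 rho(1)] / [1 - phi_21 rho(1) - phi_22 rho(2)]
    numerator   = -0.5108 - (-0.108583)(-0.0827) - (-0.093482)(-0.0993) = -0.52906259
    denominator = 1 - (-0.108583)(-0.0993) - (-0.093482)(-0.0827) = 0.98148675
  phi_33 = -0.52906259 / 0.98148675 = -0.539.
Therefore phi_{33} = -0.5390.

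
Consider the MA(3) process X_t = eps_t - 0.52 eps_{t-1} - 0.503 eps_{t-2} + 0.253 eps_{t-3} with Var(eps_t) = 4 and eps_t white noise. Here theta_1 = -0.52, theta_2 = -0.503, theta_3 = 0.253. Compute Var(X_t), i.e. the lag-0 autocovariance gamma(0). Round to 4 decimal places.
\gamma(0) = 6.3497

For an MA(q) process X_t = eps_t + sum_i theta_i eps_{t-i} with
Var(eps_t) = sigma^2, the variance is
  gamma(0) = sigma^2 * (1 + sum_i theta_i^2).
  sum_i theta_i^2 = (-0.52)^2 + (-0.503)^2 + (0.253)^2 = 0.2704 + 0.253009 + 0.064009 = 0.587418.
  gamma(0) = 4 * (1 + 0.587418) = 4 * 1.587418 = 6.349672, which rounds to 6.3497.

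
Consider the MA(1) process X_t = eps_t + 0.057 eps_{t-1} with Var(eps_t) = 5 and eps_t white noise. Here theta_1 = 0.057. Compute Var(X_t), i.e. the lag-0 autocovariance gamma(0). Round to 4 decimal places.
\gamma(0) = 5.0162

For an MA(q) process X_t = eps_t + sum_i theta_i eps_{t-i} with
Var(eps_t) = sigma^2, the variance is
  gamma(0) = sigma^2 * (1 + sum_i theta_i^2).
  sum_i theta_i^2 = (0.057)^2 = 0.003249.
  gamma(0) = 5 * (1 + 0.003249) = 5 * 1.003249 = 5.016245, which rounds to 5.0162.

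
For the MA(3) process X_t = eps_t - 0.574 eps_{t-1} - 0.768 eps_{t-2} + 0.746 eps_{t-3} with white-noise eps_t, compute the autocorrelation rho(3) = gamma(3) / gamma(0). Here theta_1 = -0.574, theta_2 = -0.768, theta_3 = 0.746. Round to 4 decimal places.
\rho(3) = 0.3013

For an MA(q) process with theta_0 = 1, the autocovariance is
  gamma(k) = sigma^2 * sum_{i=0..q-k} theta_i * theta_{i+k},
and rho(k) = gamma(k) / gamma(0). Sigma^2 cancels.
  numerator   = (1)*(0.746) = 0.746.
  denominator = (1)^2 + (-0.574)^2 + (-0.768)^2 + (0.746)^2 = 2.475816.
  rho(3) = 0.746 / 2.475816 = 0.3013.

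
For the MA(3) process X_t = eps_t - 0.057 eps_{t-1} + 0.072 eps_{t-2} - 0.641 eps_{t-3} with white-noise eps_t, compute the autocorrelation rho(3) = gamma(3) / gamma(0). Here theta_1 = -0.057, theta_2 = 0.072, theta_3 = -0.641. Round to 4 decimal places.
\rho(3) = -0.4516

For an MA(q) process with theta_0 = 1, the autocovariance is
  gamma(k) = sigma^2 * sum_{i=0..q-k} theta_i * theta_{i+k},
and rho(k) = gamma(k) / gamma(0). Sigma^2 cancels.
  numerator   = (1)*(-0.641) = -0.641.
  denominator = (1)^2 + (-0.057)^2 + (0.072)^2 + (-0.641)^2 = 1.419314.
  rho(3) = -0.641 / 1.419314 = -0.4516.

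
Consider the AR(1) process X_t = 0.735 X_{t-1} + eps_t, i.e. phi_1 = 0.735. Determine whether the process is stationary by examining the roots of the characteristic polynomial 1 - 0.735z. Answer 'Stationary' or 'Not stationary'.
\text{Stationary}

The AR(p) characteristic polynomial is P(z) = 1 - 0.735z.
Stationarity requires all roots to lie outside the unit circle, i.e. |z| > 1 for every root.
This is linear in z: 1 + (-0.735) z = 0  =>  z = -1/(-0.735) = 1.360544,  |z| = 1.360544.
Moduli of all roots: 1.3605.
All moduli strictly greater than 1? Yes.
Verdict: Stationary.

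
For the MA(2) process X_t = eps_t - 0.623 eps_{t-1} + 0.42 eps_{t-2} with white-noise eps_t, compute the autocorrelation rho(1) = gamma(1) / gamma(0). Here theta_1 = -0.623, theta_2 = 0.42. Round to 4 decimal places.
\rho(1) = -0.5654

For an MA(q) process with theta_0 = 1, the autocovariance is
  gamma(k) = sigma^2 * sum_{i=0..q-k} theta_i * theta_{i+k},
and rho(k) = gamma(k) / gamma(0). Sigma^2 cancels.
  numerator   = (1)*(-0.623) + (-0.623)*(0.42) = -0.88466.
  denominator = (1)^2 + (-0.623)^2 + (0.42)^2 = 1.564529.
  rho(1) = -0.88466 / 1.564529 = -0.5654.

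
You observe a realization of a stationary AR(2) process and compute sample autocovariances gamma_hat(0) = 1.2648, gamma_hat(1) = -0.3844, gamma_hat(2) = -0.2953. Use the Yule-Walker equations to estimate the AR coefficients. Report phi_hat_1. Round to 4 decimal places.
\hat\phi_{1} = -0.4130

The Yule-Walker equations for an AR(p) process read, in matrix form,
  Gamma_p phi = r_p,   with   (Gamma_p)_{ij} = gamma(|i - j|),
                       (r_p)_i = gamma(i),   i,j = 1..p.
Substitute the sample gammas (Toeplitz matrix and right-hand side of size 2):
  Gamma_p = [[1.2648, -0.3844], [-0.3844, 1.2648]]
  r_p     = [-0.3844, -0.2953]
Written out:
  1.2648 phi_1 - 0.3844 phi_2 = -0.3844
  -0.3844 phi_1 + 1.2648 phi_2 = -0.2953
Solve by Cramer's rule:
  det = gamma(0)^2 - gamma(1)^2 = (1.2648)^2 - (-0.3844)^2 = 1.59971904 - 0.14776336 = 1.45195568
  phi_hat_1 = [gamma(1) gamma(0) - gamma(1) gamma(2)] / det = [(-0.3844)(1.2648) - (-0.3844)(-0.2953)] / 1.45195568 = -0.59970244 / 1.45195568 = -0.413
  phi_hat_2 = [gamma(0) gamma(2) - gamma(1)^2] / det = [(1.2648)(-0.2953) - (-0.3844)^2] / 1.45195568 = -0.5212588 / 1.45195568 = -0.359
So phi_hat = [-0.4130, -0.3590].
Therefore phi_hat_1 = -0.4130.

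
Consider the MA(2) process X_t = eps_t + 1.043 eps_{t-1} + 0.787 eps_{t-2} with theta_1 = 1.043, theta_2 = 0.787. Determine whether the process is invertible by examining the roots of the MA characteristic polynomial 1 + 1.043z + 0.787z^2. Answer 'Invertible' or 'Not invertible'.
\text{Invertible}

The MA(q) characteristic polynomial is P(z) = 1 + 1.043z + 0.787z^2.
Invertibility requires all roots to lie outside the unit circle, i.e. |z| > 1 for every root.
Set 1 + (1.043) z + (0.787) z^2 = 0, i.e. a z^2 + b z + c = 0 with a = 0.787, b = 1.043, c = 1.
Discriminant D = b^2 - 4ac = (1.043)^2 - 4*(0.787)*1 = 1.087849 - (3.148) = -2.060151.
D < 0, so the roots are the complex-conjugate pair z = (-b +/- i sqrt(-D)) / (2a) = -0.6626 +/- 0.9119i.
For a conjugate pair |z|^2 = z * conj(z) = (product of roots) = c/a = 1/(0.787) = 1.270648, so |z| = sqrt(1.270648) = 1.1272 for both roots.
Moduli of all roots: 1.1272, 1.1272.
All moduli strictly greater than 1? Yes.
Verdict: Invertible.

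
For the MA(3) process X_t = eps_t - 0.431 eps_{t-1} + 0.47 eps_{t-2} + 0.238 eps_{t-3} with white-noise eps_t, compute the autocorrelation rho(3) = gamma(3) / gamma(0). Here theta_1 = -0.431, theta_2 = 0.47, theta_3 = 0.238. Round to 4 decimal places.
\rho(3) = 0.1626

For an MA(q) process with theta_0 = 1, the autocovariance is
  gamma(k) = sigma^2 * sum_{i=0..q-k} theta_i * theta_{i+k},
and rho(k) = gamma(k) / gamma(0). Sigma^2 cancels.
  numerator   = (1)*(0.238) = 0.238.
  denominator = (1)^2 + (-0.431)^2 + (0.47)^2 + (0.238)^2 = 1.463305.
  rho(3) = 0.238 / 1.463305 = 0.1626.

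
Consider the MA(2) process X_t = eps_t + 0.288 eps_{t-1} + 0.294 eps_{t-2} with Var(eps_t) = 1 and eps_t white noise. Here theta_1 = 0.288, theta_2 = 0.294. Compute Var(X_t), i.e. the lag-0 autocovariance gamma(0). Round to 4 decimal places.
\gamma(0) = 1.1694

For an MA(q) process X_t = eps_t + sum_i theta_i eps_{t-i} with
Var(eps_t) = sigma^2, the variance is
  gamma(0) = sigma^2 * (1 + sum_i theta_i^2).
  sum_i theta_i^2 = (0.288)^2 + (0.294)^2 = 0.082944 + 0.086436 = 0.16938.
  gamma(0) = 1 * (1 + 0.16938) = 1 * 1.16938 = 1.16938, which rounds to 1.1694.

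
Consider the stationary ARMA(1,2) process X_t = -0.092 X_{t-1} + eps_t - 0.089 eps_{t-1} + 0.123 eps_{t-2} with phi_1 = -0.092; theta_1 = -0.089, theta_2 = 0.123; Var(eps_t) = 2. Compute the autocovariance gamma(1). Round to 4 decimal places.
\gamma(1) = -0.4162

Multiply the model equation by X_{t-k} and take expectations. With theta_0 = psi_0 = 1 and psi_j the MA(infinity) weights, this gives
  gamma(k) - sum_i phi_i gamma(k-i) = c_k,
  c_k = sigma^2 * sum_{j=k..q} theta_j psi_{j-k}   (c_k = 0 for k > q),
using gamma(-m) = gamma(m).
psi-weights needed (psi_j = theta_j + sum_i phi_i psi_{j-i}):
  psi_1 = theta_1 + phi_1 = -0.089 + (-0.092) = -0.181
  psi_2 = theta_2 + phi_1 psi_1 = 0.123 + (-0.092)(-0.181) = 0.139652
Right-hand sides:
  c_0 = sigma^2 (1 + theta_1 psi_1 + theta_2 psi_2) = 2 * (1 + (-0.089)(-0.181) + (0.123)(0.139652)) = 2 * 1.033286 = 2.066572
  c_1 = sigma^2 (theta_1 + theta_2 psi_1) = 2 * (-0.089 + (0.123)(-0.181)) = -0.222526
  c_2 = sigma^2 theta_2 = 2 * (0.123) = 0.246
Equations for k = 0 and k = 1 (AR order 1):
  gamma(0) = phi_1 gamma(1) + c_0
  gamma(1) = phi_1 gamma(0) + c_1
Substituting the second into the first: gamma(0) (1 - phi_1^2) = c_0 + phi_1 c_1, so
  gamma(0) = (c_0 + phi_1 c_1) / (1 - phi_1^2) = (2.066572 + (-0.092)(-0.222526)) / (1 - (-0.092)^2) = 2.087045 / 0.991536 = 2.10486.
  gamma(1) = phi_1 gamma(0) + c_1 = (-0.092)(2.10486) + (-0.222526) = -0.416173.
Therefore gamma(1) = -0.4162 (to 4 decimal places).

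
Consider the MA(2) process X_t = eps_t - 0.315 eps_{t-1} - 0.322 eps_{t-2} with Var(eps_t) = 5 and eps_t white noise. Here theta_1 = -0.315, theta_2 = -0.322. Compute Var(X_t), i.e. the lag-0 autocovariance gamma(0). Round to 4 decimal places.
\gamma(0) = 6.0145

For an MA(q) process X_t = eps_t + sum_i theta_i eps_{t-i} with
Var(eps_t) = sigma^2, the variance is
  gamma(0) = sigma^2 * (1 + sum_i theta_i^2).
  sum_i theta_i^2 = (-0.315)^2 + (-0.322)^2 = 0.099225 + 0.103684 = 0.202909.
  gamma(0) = 5 * (1 + 0.202909) = 5 * 1.202909 = 6.014545, which rounds to 6.0145.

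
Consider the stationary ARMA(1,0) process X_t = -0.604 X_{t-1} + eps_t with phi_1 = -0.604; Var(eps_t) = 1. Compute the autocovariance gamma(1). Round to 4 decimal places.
\gamma(1) = -0.9509

Multiply the model equation by X_{t-k} and take expectations. With theta_0 = psi_0 = 1 and psi_j the MA(infinity) weights, this gives
  gamma(k) - sum_i phi_i gamma(k-i) = c_k,
  c_k = sigma^2 * sum_{j=k..q} theta_j psi_{j-k}   (c_k = 0 for k > q),
using gamma(-m) = gamma(m).
Pure AR (q = 0): c_0 = sigma^2 = 1, c_k = 0 for k >= 1.
Equations for k = 0 and k = 1 (AR order 1):
  gamma(0) = phi_1 gamma(1) + c_0
  gamma(1) = phi_1 gamma(0) + c_1
Substituting the second into the first: gamma(0) (1 - phi_1^2) = c_0 + phi_1 c_1, so
  gamma(0) = c_0 / (1 - phi_1^2) = 1 / (1 - (-0.604)^2) = 1 / 0.635184 = 1.574347.
  gamma(1) = phi_1 gamma(0) = (-0.604)(1.574347) = -0.950906.
Therefore gamma(1) = -0.9509 (to 4 decimal places).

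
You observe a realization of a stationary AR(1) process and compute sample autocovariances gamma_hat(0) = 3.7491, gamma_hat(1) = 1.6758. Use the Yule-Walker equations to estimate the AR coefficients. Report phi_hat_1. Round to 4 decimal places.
\hat\phi_{1} = 0.4470

The Yule-Walker equations for an AR(p) process read, in matrix form,
  Gamma_p phi = r_p,   with   (Gamma_p)_{ij} = gamma(|i - j|),
                       (r_p)_i = gamma(i),   i,j = 1..p.
Substitute the sample gammas (Toeplitz matrix and right-hand side of size 1):
  Gamma_p = [[3.7491]]
  r_p     = [1.6758]
With p = 1 this is the single equation gamma(0) phi_1 = gamma(1):
  phi_hat_1 = gamma(1) / gamma(0) = 1.6758 / 3.7491 = 0.4470.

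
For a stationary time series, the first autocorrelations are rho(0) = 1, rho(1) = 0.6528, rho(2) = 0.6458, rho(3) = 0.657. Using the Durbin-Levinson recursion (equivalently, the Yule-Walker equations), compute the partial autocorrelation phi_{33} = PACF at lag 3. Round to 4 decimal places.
\phi_{33} = 0.3000

The PACF at lag k is phi_{kk}, the last component of the solution
to the Yule-Walker system G_k phi = r_k where
  (G_k)_{ij} = rho(|i - j|), (r_k)_i = rho(i), i,j = 1..k.
Equivalently, Durbin-Levinson gives phi_{kk} iteratively:
  phi_{11} = rho(1)
  phi_{kk} = [rho(k) - sum_{j=1..k-1} phi_{k-1,j} rho(k-j)]
            / [1 - sum_{j=1..k-1} phi_{k-1,j} rho(j)],
  phi_{k,j} = phi_{k-1,j} - phi_{kk} phi_{k-1,k-j},  j = 1..k-1.
Step k = 1:
  phi_11 = rho(1) = 0.6528.
Step k = 2:
  phi_22 = [rho(2) - phi_11 rho(1)] / [1 - phi_11 rho(1)] = [0.6458 - (0.6528)(0.6528)] / [1 - (0.6528)(0.6528)]
         = 0.21965216 / 0.57385216 = 0.382768.
  Update: phi_21 = phi_11 - phi_22 phi_11 = 0.6528 - (0.382768)(0.6528) = 0.402929.
Step k = 3:
  phi_33 = [rho(3) - phi_21 rho(2) - phi_22 rho(1)] / [1 - phi_21 rho(1) - phi_22 rho(2)]
    numerator   = 0.657 - (0.402929)(0.6458) - (0.382768)(0.6528) = 0.1469175
    denominator = 1 - (0.402929)(0.6528) - (0.382768)(0.6458) = 0.48977637
  phi_33 = 0.1469175 / 0.48977637 = 0.3.
Therefore phi_{33} = 0.3000.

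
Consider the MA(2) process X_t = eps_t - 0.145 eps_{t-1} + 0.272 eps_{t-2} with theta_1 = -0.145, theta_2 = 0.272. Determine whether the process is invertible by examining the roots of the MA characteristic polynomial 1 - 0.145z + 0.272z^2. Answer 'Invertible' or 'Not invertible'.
\text{Invertible}

The MA(q) characteristic polynomial is P(z) = 1 - 0.145z + 0.272z^2.
Invertibility requires all roots to lie outside the unit circle, i.e. |z| > 1 for every root.
Set 1 + (-0.145) z + (0.272) z^2 = 0, i.e. a z^2 + b z + c = 0 with a = 0.272, b = -0.145, c = 1.
Discriminant D = b^2 - 4ac = (-0.145)^2 - 4*(0.272)*1 = 0.021025 - (1.088) = -1.066975.
D < 0, so the roots are the complex-conjugate pair z = (-b +/- i sqrt(-D)) / (2a) = 0.2665 +/- 1.8988i.
For a conjugate pair |z|^2 = z * conj(z) = (product of roots) = c/a = 1/(0.272) = 3.676471, so |z| = sqrt(3.676471) = 1.9174 for both roots.
Moduli of all roots: 1.9174, 1.9174.
All moduli strictly greater than 1? Yes.
Verdict: Invertible.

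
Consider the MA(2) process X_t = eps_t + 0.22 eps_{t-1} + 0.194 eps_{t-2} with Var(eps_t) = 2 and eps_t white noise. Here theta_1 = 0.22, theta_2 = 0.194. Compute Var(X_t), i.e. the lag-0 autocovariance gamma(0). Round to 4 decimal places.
\gamma(0) = 2.1721

For an MA(q) process X_t = eps_t + sum_i theta_i eps_{t-i} with
Var(eps_t) = sigma^2, the variance is
  gamma(0) = sigma^2 * (1 + sum_i theta_i^2).
  sum_i theta_i^2 = (0.22)^2 + (0.194)^2 = 0.0484 + 0.037636 = 0.086036.
  gamma(0) = 2 * (1 + 0.086036) = 2 * 1.086036 = 2.172072, which rounds to 2.1721.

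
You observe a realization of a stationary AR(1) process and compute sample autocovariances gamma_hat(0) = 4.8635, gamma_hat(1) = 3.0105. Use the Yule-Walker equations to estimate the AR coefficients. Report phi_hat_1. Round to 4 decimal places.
\hat\phi_{1} = 0.6190

The Yule-Walker equations for an AR(p) process read, in matrix form,
  Gamma_p phi = r_p,   with   (Gamma_p)_{ij} = gamma(|i - j|),
                       (r_p)_i = gamma(i),   i,j = 1..p.
Substitute the sample gammas (Toeplitz matrix and right-hand side of size 1):
  Gamma_p = [[4.8635]]
  r_p     = [3.0105]
With p = 1 this is the single equation gamma(0) phi_1 = gamma(1):
  phi_hat_1 = gamma(1) / gamma(0) = 3.0105 / 4.8635 = 0.6190.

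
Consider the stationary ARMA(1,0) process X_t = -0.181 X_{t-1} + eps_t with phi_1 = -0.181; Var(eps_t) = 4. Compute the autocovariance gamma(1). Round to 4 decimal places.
\gamma(1) = -0.7485

Multiply the model equation by X_{t-k} and take expectations. With theta_0 = psi_0 = 1 and psi_j the MA(infinity) weights, this gives
  gamma(k) - sum_i phi_i gamma(k-i) = c_k,
  c_k = sigma^2 * sum_{j=k..q} theta_j psi_{j-k}   (c_k = 0 for k > q),
using gamma(-m) = gamma(m).
Pure AR (q = 0): c_0 = sigma^2 = 4, c_k = 0 for k >= 1.
Equations for k = 0 and k = 1 (AR order 1):
  gamma(0) = phi_1 gamma(1) + c_0
  gamma(1) = phi_1 gamma(0) + c_1
Substituting the second into the first: gamma(0) (1 - phi_1^2) = c_0 + phi_1 c_1, so
  gamma(0) = c_0 / (1 - phi_1^2) = 4 / (1 - (-0.181)^2) = 4 / 0.967239 = 4.135483.
  gamma(1) = phi_1 gamma(0) = (-0.181)(4.135483) = -0.748522.
Therefore gamma(1) = -0.7485 (to 4 decimal places).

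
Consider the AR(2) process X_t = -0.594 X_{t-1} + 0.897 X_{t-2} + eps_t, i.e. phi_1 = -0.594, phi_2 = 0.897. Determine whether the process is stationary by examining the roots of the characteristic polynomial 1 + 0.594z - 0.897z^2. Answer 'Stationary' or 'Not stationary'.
\text{Not stationary}

The AR(p) characteristic polynomial is P(z) = 1 + 0.594z - 0.897z^2.
Stationarity requires all roots to lie outside the unit circle, i.e. |z| > 1 for every root.
Set 1 + (0.594) z + (-0.897) z^2 = 0, i.e. a z^2 + b z + c = 0 with a = -0.897, b = 0.594, c = 1.
Discriminant D = b^2 - 4ac = (0.594)^2 - 4*(-0.897)*1 = 0.352836 - (-3.588) = 3.940836.
D >= 0, so the roots are real: z = (-b +/- sqrt(D)) / (2a) = (-0.594 +/- 1.985154) / (-1.794).
  z_1 = (-0.594 + 1.985154) / (-1.794) = -0.7754,   |z_1| = 0.7754.
  z_2 = (-0.594 - 1.985154) / (-1.794) = 1.4377,   |z_2| = 1.4377.
Moduli of all roots: 0.7754, 1.4377.
All moduli strictly greater than 1? No.
Verdict: Not stationary.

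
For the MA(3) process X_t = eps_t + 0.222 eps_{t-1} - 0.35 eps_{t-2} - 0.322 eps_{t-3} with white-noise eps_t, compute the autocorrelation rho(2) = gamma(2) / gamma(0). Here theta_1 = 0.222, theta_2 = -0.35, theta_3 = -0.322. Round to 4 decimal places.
\rho(2) = -0.3305

For an MA(q) process with theta_0 = 1, the autocovariance is
  gamma(k) = sigma^2 * sum_{i=0..q-k} theta_i * theta_{i+k},
and rho(k) = gamma(k) / gamma(0). Sigma^2 cancels.
  numerator   = (1)*(-0.35) + (0.222)*(-0.322) = -0.421484.
  denominator = (1)^2 + (0.222)^2 + (-0.35)^2 + (-0.322)^2 = 1.275468.
  rho(2) = -0.421484 / 1.275468 = -0.3305.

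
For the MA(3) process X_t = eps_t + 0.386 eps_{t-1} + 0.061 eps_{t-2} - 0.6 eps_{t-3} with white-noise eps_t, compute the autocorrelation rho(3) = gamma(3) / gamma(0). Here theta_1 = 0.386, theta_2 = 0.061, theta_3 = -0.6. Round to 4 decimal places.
\rho(3) = -0.3966

For an MA(q) process with theta_0 = 1, the autocovariance is
  gamma(k) = sigma^2 * sum_{i=0..q-k} theta_i * theta_{i+k},
and rho(k) = gamma(k) / gamma(0). Sigma^2 cancels.
  numerator   = (1)*(-0.6) = -0.6.
  denominator = (1)^2 + (0.386)^2 + (0.061)^2 + (-0.6)^2 = 1.512717.
  rho(3) = -0.6 / 1.512717 = -0.3966.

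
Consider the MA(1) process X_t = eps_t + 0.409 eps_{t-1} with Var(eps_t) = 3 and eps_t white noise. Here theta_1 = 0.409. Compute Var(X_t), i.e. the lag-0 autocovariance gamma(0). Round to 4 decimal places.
\gamma(0) = 3.5018

For an MA(q) process X_t = eps_t + sum_i theta_i eps_{t-i} with
Var(eps_t) = sigma^2, the variance is
  gamma(0) = sigma^2 * (1 + sum_i theta_i^2).
  sum_i theta_i^2 = (0.409)^2 = 0.167281.
  gamma(0) = 3 * (1 + 0.167281) = 3 * 1.167281 = 3.501843, which rounds to 3.5018.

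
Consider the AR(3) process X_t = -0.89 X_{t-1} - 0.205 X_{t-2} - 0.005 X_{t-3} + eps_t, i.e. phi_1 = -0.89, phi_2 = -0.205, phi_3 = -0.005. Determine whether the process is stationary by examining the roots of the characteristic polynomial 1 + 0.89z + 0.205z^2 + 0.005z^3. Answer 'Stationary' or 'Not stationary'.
\text{Stationary}

The AR(p) characteristic polynomial is P(z) = 1 + 0.89z + 0.205z^2 + 0.005z^3.
Stationarity requires all roots to lie outside the unit circle, i.e. |z| > 1 for every root.
Degree 3: look for a simple real root z0 first, then factor out (1 - z/z0) and solve the remaining quadratic.
Testing z0 = -2: P(-2) = 1 + (0.89)(-2) + (0.205)(-2)^2 + (0.005)(-2)^3
  = 1 + (-1.78) + (0.82) + (-0.04) = 0.  So z_0 = -2 is a root, |z_0| = 2.
Divide out the factor (1 + 0.5 z) = (1 - z/z0) (since 1/z0 = -0.5):
  P(z) = (1 + 0.5 z)(1 + (0.39) z + (0.01) z^2)
  [check: z-coef 0.39 - (-0.5) = 0.89; z^2-coef 0.01 - (-0.5)(0.39) = 0.205; z^3-coef -(-0.5)(0.01) = 0.005.]
Remaining roots from the quadratic factor 1 + (0.39) z + (0.01) z^2:
  Set 1 + (0.39) z + (0.01) z^2 = 0, i.e. a z^2 + b z + c = 0 with a = 0.01, b = 0.39, c = 1.
  Discriminant D = b^2 - 4ac = (0.39)^2 - 4*(0.01)*1 = 0.1521 - (0.04) = 0.1121.
  D >= 0, so the roots are real: z = (-b +/- sqrt(D)) / (2a) = (-0.39 +/- 0.334813) / (0.02).
    z_1 = (-0.39 + 0.334813) / (0.02) = -2.7593,   |z_1| = 2.7593.
    z_2 = (-0.39 - 0.334813) / (0.02) = -36.2407,   |z_2| = 36.2407.
Moduli of all roots: 2.0000, 2.7593, 36.2407.
All moduli strictly greater than 1? Yes.
Verdict: Stationary.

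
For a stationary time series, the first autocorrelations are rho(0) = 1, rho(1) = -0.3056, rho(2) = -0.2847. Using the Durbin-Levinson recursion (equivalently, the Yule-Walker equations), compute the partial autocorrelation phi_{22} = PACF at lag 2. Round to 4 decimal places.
\phi_{22} = -0.4170

The PACF at lag k is phi_{kk}, the last component of the solution
to the Yule-Walker system G_k phi = r_k where
  (G_k)_{ij} = rho(|i - j|), (r_k)_i = rho(i), i,j = 1..k.
Equivalently, Durbin-Levinson gives phi_{kk} iteratively:
  phi_{11} = rho(1)
  phi_{kk} = [rho(k) - sum_{j=1..k-1} phi_{k-1,j} rho(k-j)]
            / [1 - sum_{j=1..k-1} phi_{k-1,j} rho(j)],
  phi_{k,j} = phi_{k-1,j} - phi_{kk} phi_{k-1,k-j},  j = 1..k-1.
Step k = 1:
  phi_11 = rho(1) = -0.3056.
Step k = 2:
  phi_22 = [rho(2) - phi_11 rho(1)] / [1 - phi_11 rho(1)] = [-0.2847 - (-0.3056)(-0.3056)] / [1 - (-0.3056)(-0.3056)]
         = -0.37809136 / 0.90660864 = -0.417.
Therefore phi_{22} = -0.4170.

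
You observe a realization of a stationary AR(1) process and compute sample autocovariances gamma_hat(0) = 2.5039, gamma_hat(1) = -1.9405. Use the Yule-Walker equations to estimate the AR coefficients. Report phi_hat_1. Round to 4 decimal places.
\hat\phi_{1} = -0.7750

The Yule-Walker equations for an AR(p) process read, in matrix form,
  Gamma_p phi = r_p,   with   (Gamma_p)_{ij} = gamma(|i - j|),
                       (r_p)_i = gamma(i),   i,j = 1..p.
Substitute the sample gammas (Toeplitz matrix and right-hand side of size 1):
  Gamma_p = [[2.5039]]
  r_p     = [-1.9405]
With p = 1 this is the single equation gamma(0) phi_1 = gamma(1):
  phi_hat_1 = gamma(1) / gamma(0) = -1.9405 / 2.5039 = -0.7750.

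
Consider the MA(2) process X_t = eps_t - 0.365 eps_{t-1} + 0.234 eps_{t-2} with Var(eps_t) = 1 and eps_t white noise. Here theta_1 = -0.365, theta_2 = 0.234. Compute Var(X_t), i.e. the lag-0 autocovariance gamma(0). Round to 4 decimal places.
\gamma(0) = 1.1880

For an MA(q) process X_t = eps_t + sum_i theta_i eps_{t-i} with
Var(eps_t) = sigma^2, the variance is
  gamma(0) = sigma^2 * (1 + sum_i theta_i^2).
  sum_i theta_i^2 = (-0.365)^2 + (0.234)^2 = 0.133225 + 0.054756 = 0.187981.
  gamma(0) = 1 * (1 + 0.187981) = 1 * 1.187981 = 1.187981, which rounds to 1.1880.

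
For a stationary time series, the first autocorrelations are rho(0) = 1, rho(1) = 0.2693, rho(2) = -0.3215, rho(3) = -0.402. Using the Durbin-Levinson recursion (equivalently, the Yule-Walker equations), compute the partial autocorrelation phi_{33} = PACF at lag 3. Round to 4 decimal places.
\phi_{33} = -0.2161

The PACF at lag k is phi_{kk}, the last component of the solution
to the Yule-Walker system G_k phi = r_k where
  (G_k)_{ij} = rho(|i - j|), (r_k)_i = rho(i), i,j = 1..k.
Equivalently, Durbin-Levinson gives phi_{kk} iteratively:
  phi_{11} = rho(1)
  phi_{kk} = [rho(k) - sum_{j=1..k-1} phi_{k-1,j} rho(k-j)]
            / [1 - sum_{j=1..k-1} phi_{k-1,j} rho(j)],
  phi_{k,j} = phi_{k-1,j} - phi_{kk} phi_{k-1,k-j},  j = 1..k-1.
Step k = 1:
  phi_11 = rho(1) = 0.2693.
Step k = 2:
  phi_22 = [rho(2) - phi_11 rho(1)] / [1 - phi_11 rho(1)] = [-0.3215 - (0.2693)(0.2693)] / [1 - (0.2693)(0.2693)]
         = -0.39402249 / 0.92747751 = -0.424832.
  Update: phi_21 = phi_11 - phi_22 phi_11 = 0.2693 - (-0.424832)(0.2693) = 0.383707.
Step k = 3:
  phi_33 = [rho(3) - phi_21 rho(2) - phi_22 rho(1)] / [1 - phi_21 rho(1) - phi_22 rho(2)]
    numerator   = -0.402 - (0.383707)(-0.3215) - (-0.424832)(0.2693) = -0.16423072
    denominator = 1 - (0.383707)(0.2693) - (-0.424832)(-0.3215) = 0.76008399
  phi_33 = -0.16423072 / 0.76008399 = -0.2161.
Therefore phi_{33} = -0.2161.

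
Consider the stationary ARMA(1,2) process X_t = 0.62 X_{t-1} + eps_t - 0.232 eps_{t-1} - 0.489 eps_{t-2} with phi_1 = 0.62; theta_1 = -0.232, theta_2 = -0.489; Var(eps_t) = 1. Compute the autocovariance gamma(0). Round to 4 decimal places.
\gamma(0) = 1.2508

Multiply the model equation by X_{t-k} and take expectations. With theta_0 = psi_0 = 1 and psi_j the MA(infinity) weights, this gives
  gamma(k) - sum_i phi_i gamma(k-i) = c_k,
  c_k = sigma^2 * sum_{j=k..q} theta_j psi_{j-k}   (c_k = 0 for k > q),
using gamma(-m) = gamma(m).
psi-weights needed (psi_j = theta_j + sum_i phi_i psi_{j-i}):
  psi_1 = theta_1 + phi_1 = -0.232 + (0.62) = 0.388
  psi_2 = theta_2 + phi_1 psi_1 = -0.489 + (0.62)(0.388) = -0.24844
Right-hand sides:
  c_0 = sigma^2 (1 + theta_1 psi_1 + theta_2 psi_2) = 1 * (1 + (-0.232)(0.388) + (-0.489)(-0.24844)) = 1 * 1.031471 = 1.031471
  c_1 = sigma^2 (theta_1 + theta_2 psi_1) = 1 * (-0.232 + (-0.489)(0.388)) = -0.421732
  c_2 = sigma^2 theta_2 = 1 * (-0.489) = -0.489
Equations for k = 0 and k = 1 (AR order 1):
  gamma(0) = phi_1 gamma(1) + c_0
  gamma(1) = phi_1 gamma(0) + c_1
Substituting the second into the first: gamma(0) (1 - phi_1^2) = c_0 + phi_1 c_1, so
  gamma(0) = (c_0 + phi_1 c_1) / (1 - phi_1^2) = (1.031471 + (0.62)(-0.421732)) / (1 - (0.62)^2) = 0.769997 / 0.6156 = 1.250808.
Therefore gamma(0) = 1.2508 (to 4 decimal places).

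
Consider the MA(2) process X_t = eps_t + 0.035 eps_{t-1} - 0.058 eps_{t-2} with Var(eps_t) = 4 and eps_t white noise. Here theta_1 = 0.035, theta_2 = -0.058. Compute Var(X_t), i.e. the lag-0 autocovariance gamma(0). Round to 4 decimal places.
\gamma(0) = 4.0184

For an MA(q) process X_t = eps_t + sum_i theta_i eps_{t-i} with
Var(eps_t) = sigma^2, the variance is
  gamma(0) = sigma^2 * (1 + sum_i theta_i^2).
  sum_i theta_i^2 = (0.035)^2 + (-0.058)^2 = 0.001225 + 0.003364 = 0.004589.
  gamma(0) = 4 * (1 + 0.004589) = 4 * 1.004589 = 4.018356, which rounds to 4.0184.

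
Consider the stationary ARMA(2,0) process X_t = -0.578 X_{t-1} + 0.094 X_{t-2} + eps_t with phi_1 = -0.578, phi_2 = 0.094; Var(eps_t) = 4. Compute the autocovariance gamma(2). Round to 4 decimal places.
\gamma(2) = 3.1492

Multiply the model equation by X_{t-k} and take expectations. With theta_0 = psi_0 = 1 and psi_j the MA(infinity) weights, this gives
  gamma(k) - sum_i phi_i gamma(k-i) = c_k,
  c_k = sigma^2 * sum_{j=k..q} theta_j psi_{j-k}   (c_k = 0 for k > q),
using gamma(-m) = gamma(m).
Pure AR (q = 0): c_0 = sigma^2 = 4, c_k = 0 for k >= 1.
Equations for k = 0, 1, 2 (AR order 2, c_2 = 0):
  (E0) gamma(0) = phi_1 gamma(1) + phi_2 gamma(2) + c_0
  (E1) gamma(1) = phi_1 gamma(0) + phi_2 gamma(1) + c_1
  (E2) gamma(2) = phi_1 gamma(1) + phi_2 gamma(0)
From (E1): gamma(1) = A gamma(0) + B with
  A = phi_1 / (1 - phi_2) = -0.578 / 0.906 = -0.637969,   B = c_1 / (1 - phi_2) = 0 / 0.906 = 0.
Insert (E2) into (E0): gamma(0) (1 - phi_2^2) = phi_1 (1 + phi_2) gamma(1) + c_0.
  phi_1 (1 + phi_2) = (-0.578)(1.094) = -0.632332,   1 - phi_2^2 = 0.991164.
Replace gamma(1) by A gamma(0) + B and collect gamma(0):
  gamma(0) [0.991164 - (-0.632332)(-0.637969)] = c_0 = 4
  gamma(0) * 0.587756 = 4
  gamma(0) = 4 / 0.587756 = 6.805548.
  gamma(1) = A gamma(0) = (-0.637969)(6.805548) = -4.34173.
  gamma(2) = phi_1 gamma(1) + phi_2 gamma(0) = (-0.578)(-4.34173) + (0.094)(6.805548) = 3.149241.
Therefore gamma(2) = 3.1492 (to 4 decimal places).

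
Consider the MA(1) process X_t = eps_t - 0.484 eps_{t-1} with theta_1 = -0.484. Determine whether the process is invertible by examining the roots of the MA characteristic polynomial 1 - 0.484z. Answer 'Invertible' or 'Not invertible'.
\text{Invertible}

The MA(q) characteristic polynomial is P(z) = 1 - 0.484z.
Invertibility requires all roots to lie outside the unit circle, i.e. |z| > 1 for every root.
This is linear in z: 1 + (-0.484) z = 0  =>  z = -1/(-0.484) = 2.066116,  |z| = 2.066116.
Moduli of all roots: 2.0661.
All moduli strictly greater than 1? Yes.
Verdict: Invertible.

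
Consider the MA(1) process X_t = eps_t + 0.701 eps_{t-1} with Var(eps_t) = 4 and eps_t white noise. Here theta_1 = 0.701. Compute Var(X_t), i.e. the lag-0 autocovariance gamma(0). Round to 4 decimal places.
\gamma(0) = 5.9656

For an MA(q) process X_t = eps_t + sum_i theta_i eps_{t-i} with
Var(eps_t) = sigma^2, the variance is
  gamma(0) = sigma^2 * (1 + sum_i theta_i^2).
  sum_i theta_i^2 = (0.701)^2 = 0.491401.
  gamma(0) = 4 * (1 + 0.491401) = 4 * 1.491401 = 5.965604, which rounds to 5.9656.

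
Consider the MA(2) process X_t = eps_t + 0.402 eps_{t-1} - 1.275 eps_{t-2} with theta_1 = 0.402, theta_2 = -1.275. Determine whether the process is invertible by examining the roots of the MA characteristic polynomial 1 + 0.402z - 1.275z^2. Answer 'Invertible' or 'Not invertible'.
\text{Not invertible}

The MA(q) characteristic polynomial is P(z) = 1 + 0.402z - 1.275z^2.
Invertibility requires all roots to lie outside the unit circle, i.e. |z| > 1 for every root.
Set 1 + (0.402) z + (-1.275) z^2 = 0, i.e. a z^2 + b z + c = 0 with a = -1.275, b = 0.402, c = 1.
Discriminant D = b^2 - 4ac = (0.402)^2 - 4*(-1.275)*1 = 0.161604 - (-5.1) = 5.261604.
D >= 0, so the roots are real: z = (-b +/- sqrt(D)) / (2a) = (-0.402 +/- 2.293819) / (-2.55).
  z_1 = (-0.402 + 2.293819) / (-2.55) = -0.7419,   |z_1| = 0.7419.
  z_2 = (-0.402 - 2.293819) / (-2.55) = 1.0572,   |z_2| = 1.0572.
Moduli of all roots: 0.7419, 1.0572.
All moduli strictly greater than 1? No.
Verdict: Not invertible.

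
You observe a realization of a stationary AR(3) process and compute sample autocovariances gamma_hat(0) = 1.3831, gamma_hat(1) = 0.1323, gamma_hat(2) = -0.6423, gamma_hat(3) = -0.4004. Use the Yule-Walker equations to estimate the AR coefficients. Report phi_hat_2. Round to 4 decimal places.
\hat\phi_{2} = -0.4450

The Yule-Walker equations for an AR(p) process read, in matrix form,
  Gamma_p phi = r_p,   with   (Gamma_p)_{ij} = gamma(|i - j|),
                       (r_p)_i = gamma(i),   i,j = 1..p.
Substitute the sample gammas (Toeplitz matrix and right-hand side of size 3):
  Gamma_p = [[1.3831, 0.1323, -0.6423], [0.1323, 1.3831, 0.1323], [-0.6423, 0.1323, 1.3831]]
  r_p     = [0.1323, -0.6423, -0.4004]
Written out (R1..R3):
  (R1) 1.3831 phi_1 + 0.1323 phi_2 - 0.6423 phi_3 = 0.1323
  (R2) 0.1323 phi_1 + 1.3831 phi_2 + 0.1323 phi_3 = -0.6423
  (R3) -0.6423 phi_1 + 0.1323 phi_2 + 1.3831 phi_3 = -0.4004
Gaussian elimination:
  R2 <- R2 - (0.1323/1.3831) R1 = R2 - (0.095655) R1:  1.370445 phi_2 + 0.193739 phi_3 = -0.654955
  R3 <- R3 - (-0.6423/1.3831) R1 = R3 - (-0.464392) R1:  0.193739 phi_2 + 1.084821 phi_3 = -0.338961
  R3 <- R3 - (0.193739/1.370445) R2 = R3 - (0.141369) R2:  1.057433 phi_3 = -0.24637
Back-substitution:
  phi_hat_3 = -0.24637 / 1.057433 = -0.232989
  phi_hat_2 = (-0.654955 - (0.193739)(-0.232989)) / 1.370445 = -0.444977
  phi_hat_1 = (0.1323 - (0.1323)(-0.444977) - (-0.6423)(-0.232989)) / 1.3831 = 0.030021
So phi_hat = [0.0300, -0.4450, -0.2330].
Therefore phi_hat_2 = -0.4450.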